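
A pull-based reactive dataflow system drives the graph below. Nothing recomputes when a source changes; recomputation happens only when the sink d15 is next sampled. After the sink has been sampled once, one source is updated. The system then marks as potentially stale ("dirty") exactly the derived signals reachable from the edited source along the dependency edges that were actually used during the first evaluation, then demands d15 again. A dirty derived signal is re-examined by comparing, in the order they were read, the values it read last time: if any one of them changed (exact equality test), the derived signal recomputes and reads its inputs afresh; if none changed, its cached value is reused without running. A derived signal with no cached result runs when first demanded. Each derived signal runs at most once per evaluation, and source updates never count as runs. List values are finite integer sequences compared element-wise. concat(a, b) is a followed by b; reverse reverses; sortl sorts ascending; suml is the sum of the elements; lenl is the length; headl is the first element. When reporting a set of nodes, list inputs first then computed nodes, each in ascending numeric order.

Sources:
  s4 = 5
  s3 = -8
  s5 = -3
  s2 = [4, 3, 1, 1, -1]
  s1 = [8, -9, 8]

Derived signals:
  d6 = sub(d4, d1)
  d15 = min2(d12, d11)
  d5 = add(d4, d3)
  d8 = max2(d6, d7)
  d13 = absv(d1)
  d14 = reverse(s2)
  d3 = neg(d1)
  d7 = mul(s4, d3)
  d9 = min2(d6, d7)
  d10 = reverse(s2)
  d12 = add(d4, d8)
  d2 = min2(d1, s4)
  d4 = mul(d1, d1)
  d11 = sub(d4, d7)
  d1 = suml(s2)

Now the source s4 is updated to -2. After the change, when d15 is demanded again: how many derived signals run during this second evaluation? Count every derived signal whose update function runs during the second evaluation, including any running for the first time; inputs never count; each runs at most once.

First evaluation (everything demanded from the output):
  d1 = suml([4, 3, 1, 1, -1]) = 8
  d3 = neg(8) = -8
  d4 = mul(8, 8) = 64
  d6 = sub(64, 8) = 56
  d7 = mul(5, -8) = -40
  d8 = max2(56, -40) = 56
  d11 = sub(64, -40) = 104
  d12 = add(64, 56) = 120
  d15 = min2(120, 104) = 104

Propagation after the edit:
  d7: runs — s4 5->-2; result 16.
  d8: runs — d7 -40->16; result 56 (same value as before).
  d11: runs — d7 -40->16; result 48.
  d12: checked — values it read are unchanged (d4 unchanged, d8 unchanged); reused cached 120 without running.
  d15: runs — d11 104->48; result 48.

Key observation: the cutoff stops propagation at d12 — its inputs' values are unchanged, so it reuses its cache.

Derived signals that run: d7, d8, d11, d15 — 4 in total.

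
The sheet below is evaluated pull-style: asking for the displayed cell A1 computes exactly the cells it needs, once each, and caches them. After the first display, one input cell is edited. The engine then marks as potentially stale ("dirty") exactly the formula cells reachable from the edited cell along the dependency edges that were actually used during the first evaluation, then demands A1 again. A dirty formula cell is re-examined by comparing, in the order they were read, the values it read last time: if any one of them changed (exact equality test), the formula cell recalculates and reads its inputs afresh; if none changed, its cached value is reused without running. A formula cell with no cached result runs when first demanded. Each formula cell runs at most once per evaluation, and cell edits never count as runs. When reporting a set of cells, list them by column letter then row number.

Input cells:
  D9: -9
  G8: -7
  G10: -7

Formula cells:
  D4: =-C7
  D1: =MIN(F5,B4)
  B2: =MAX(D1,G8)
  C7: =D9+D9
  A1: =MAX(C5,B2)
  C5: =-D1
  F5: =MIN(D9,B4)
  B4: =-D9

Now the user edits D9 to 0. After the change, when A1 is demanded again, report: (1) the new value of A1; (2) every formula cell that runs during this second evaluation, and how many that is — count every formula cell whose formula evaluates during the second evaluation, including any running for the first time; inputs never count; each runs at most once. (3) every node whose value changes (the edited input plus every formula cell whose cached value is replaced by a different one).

Demanding A1 again yields 0.
6 formula cells run: A1, B2, B4, C5, D1, F5.
The nodes whose values change: A1, B2, B4, C5, D1, D9, F5.

First demand of the output computes:
  B4 = -(-9) = 9
  F5 = MIN(-9, 9) = -9
  D1 = MIN(-9, 9) = -9
  B2 = MAX(-9, -7) = -7
  C5 = -(-9) = 9
  A1 = MAX(9, -7) = 9

After the edit, cleaning proceeds:
  B4: a read changed (D9 -9->0) — executes, giving 0.
  F5: a read changed (D9 -9->0; B4 9->0) — executes, giving 0.
  D1: a read changed (F5 -9->0; B4 9->0) — executes, giving 0.
  B2: a read changed (D1 -9->0) — executes, giving 0.
  C5: a read changed (D1 -9->0) — executes, giving 0.
  A1: a read changed (C5 9->0; B2 -7->0) — executes, giving 0.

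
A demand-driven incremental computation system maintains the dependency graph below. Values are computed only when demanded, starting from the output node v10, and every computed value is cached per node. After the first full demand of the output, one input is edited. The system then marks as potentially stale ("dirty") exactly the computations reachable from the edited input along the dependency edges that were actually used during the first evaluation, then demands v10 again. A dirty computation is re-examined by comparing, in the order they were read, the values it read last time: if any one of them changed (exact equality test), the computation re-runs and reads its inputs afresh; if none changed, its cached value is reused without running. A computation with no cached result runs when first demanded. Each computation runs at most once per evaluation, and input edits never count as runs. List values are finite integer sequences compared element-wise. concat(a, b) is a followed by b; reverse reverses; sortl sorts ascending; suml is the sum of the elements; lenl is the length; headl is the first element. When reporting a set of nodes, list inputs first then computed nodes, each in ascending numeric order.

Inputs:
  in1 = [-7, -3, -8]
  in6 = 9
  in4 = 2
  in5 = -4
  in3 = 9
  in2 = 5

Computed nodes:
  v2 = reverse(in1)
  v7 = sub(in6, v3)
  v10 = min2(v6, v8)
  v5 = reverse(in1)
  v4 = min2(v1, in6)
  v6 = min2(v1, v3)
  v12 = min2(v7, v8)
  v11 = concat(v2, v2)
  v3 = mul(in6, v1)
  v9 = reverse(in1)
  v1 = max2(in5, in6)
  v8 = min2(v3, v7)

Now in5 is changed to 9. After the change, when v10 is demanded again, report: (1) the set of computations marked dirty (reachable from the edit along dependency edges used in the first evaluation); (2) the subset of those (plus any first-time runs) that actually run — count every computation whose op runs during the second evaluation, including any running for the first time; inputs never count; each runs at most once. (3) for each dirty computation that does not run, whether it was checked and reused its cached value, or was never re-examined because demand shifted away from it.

Marked dirty: v1, v3, v6, v7, v8, v10.
Computations that run: v1 — 1 in total.
Checked but reused from cache: v3, v6, v7, v8, v10.
Key observation: the change is absorbed at v1 — it re-runs but produces the same value, and the output's value is unchanged.

First evaluation (everything demanded from the output):
  v1 = max2(-4, 9) = 9
  v3 = mul(9, 9) = 81
  v6 = min2(9, 81) = 9
  v7 = sub(9, 81) = -72
  v8 = min2(81, -72) = -72
  v10 = min2(9, -72) = -72

Propagation after the edit:
  v1: runs — in5 -4->9; result 9 (same value as before).
  v3: checked — values it read are unchanged (in6 unchanged, v1 unchanged); reused cached 81 without running.
  v6: checked — values it read are unchanged (v1 unchanged, v3 unchanged); reused cached 9 without running.
  v7: checked — values it read are unchanged (in6 unchanged, v3 unchanged); reused cached -72 without running.
  v8: checked — values it read are unchanged (v3 unchanged, v7 unchanged); reused cached -72 without running.
  v10: checked — values it read are unchanged (v6 unchanged, v8 unchanged); reused cached -72 without running.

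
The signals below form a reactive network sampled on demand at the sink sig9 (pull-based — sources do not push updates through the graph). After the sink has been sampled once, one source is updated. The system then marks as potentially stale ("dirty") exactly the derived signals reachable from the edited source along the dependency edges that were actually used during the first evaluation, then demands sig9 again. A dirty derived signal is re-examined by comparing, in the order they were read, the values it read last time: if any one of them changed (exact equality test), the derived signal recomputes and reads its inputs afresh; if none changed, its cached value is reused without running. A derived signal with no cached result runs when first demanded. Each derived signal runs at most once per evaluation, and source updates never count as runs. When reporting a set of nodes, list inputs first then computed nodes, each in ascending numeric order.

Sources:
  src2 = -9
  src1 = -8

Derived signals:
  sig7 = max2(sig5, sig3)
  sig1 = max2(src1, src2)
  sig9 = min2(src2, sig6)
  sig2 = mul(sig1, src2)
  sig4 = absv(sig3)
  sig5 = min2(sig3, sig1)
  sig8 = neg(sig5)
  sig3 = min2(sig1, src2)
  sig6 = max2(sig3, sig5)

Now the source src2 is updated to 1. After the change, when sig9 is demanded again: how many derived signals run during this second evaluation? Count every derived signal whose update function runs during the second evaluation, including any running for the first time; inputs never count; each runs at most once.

Initial pass — values computed on the first demand:
  sig1 = max2(-8, -9) = -8
  sig3 = min2(-8, -9) = -9
  sig5 = min2(-9, -8) = -9
  sig6 = max2(-9, -9) = -9
  sig9 = min2(-9, -9) = -9

Second demand — change propagation:
  sig1: re-runs because src2 -9->1; new result 1.
  sig3: re-runs because sig1 -8->1; src2 -9->1; new result 1.
  sig5: re-runs because sig3 -9->1; sig1 -8->1; new result 1.
  sig6: re-runs because sig3 -9->1; sig5 -9->1; new result 1.
  sig9: re-runs because src2 -9->1; sig6 -9->1; new result 1.

Run set: sig1, sig3, sig5, sig6, sig9 (5 run).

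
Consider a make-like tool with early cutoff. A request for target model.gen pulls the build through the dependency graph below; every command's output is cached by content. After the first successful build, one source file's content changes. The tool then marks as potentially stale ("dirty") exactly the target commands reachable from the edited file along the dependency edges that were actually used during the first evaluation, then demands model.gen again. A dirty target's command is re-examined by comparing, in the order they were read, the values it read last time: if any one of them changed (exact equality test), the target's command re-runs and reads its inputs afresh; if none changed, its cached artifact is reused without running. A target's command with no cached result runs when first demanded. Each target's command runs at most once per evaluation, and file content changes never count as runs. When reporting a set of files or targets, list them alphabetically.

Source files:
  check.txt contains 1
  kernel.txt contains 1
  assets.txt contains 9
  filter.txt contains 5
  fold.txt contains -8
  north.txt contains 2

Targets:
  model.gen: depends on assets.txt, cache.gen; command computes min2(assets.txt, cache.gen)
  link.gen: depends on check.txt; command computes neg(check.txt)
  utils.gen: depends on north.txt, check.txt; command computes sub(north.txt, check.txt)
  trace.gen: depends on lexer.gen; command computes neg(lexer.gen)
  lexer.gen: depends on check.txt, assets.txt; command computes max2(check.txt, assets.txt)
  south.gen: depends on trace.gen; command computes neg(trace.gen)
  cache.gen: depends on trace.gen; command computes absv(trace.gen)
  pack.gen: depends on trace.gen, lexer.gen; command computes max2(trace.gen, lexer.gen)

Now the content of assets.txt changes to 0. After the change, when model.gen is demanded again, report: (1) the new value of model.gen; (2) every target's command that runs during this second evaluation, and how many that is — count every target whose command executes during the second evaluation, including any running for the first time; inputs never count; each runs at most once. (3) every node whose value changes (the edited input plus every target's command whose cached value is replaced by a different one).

Demanding model.gen again yields 0.
4 target commands run: cache.gen, lexer.gen, model.gen, trace.gen.
The nodes whose values change: assets.txt, cache.gen, lexer.gen, model.gen, trace.gen.

First demand of the output computes:
  lexer.gen = max2(1, 9) = 9
  trace.gen = neg(9) = -9
  cache.gen = absv(-9) = 9
  model.gen = min2(9, 9) = 9

After the edit, cleaning proceeds:
  lexer.gen: a read changed (assets.txt 9->0) — executes, giving 1.
  trace.gen: a read changed (lexer.gen 9->1) — executes, giving -1.
  cache.gen: a read changed (trace.gen -9->-1) — executes, giving 1.
  model.gen: a read changed (assets.txt 9->0; cache.gen 9->1) — executes, giving 0.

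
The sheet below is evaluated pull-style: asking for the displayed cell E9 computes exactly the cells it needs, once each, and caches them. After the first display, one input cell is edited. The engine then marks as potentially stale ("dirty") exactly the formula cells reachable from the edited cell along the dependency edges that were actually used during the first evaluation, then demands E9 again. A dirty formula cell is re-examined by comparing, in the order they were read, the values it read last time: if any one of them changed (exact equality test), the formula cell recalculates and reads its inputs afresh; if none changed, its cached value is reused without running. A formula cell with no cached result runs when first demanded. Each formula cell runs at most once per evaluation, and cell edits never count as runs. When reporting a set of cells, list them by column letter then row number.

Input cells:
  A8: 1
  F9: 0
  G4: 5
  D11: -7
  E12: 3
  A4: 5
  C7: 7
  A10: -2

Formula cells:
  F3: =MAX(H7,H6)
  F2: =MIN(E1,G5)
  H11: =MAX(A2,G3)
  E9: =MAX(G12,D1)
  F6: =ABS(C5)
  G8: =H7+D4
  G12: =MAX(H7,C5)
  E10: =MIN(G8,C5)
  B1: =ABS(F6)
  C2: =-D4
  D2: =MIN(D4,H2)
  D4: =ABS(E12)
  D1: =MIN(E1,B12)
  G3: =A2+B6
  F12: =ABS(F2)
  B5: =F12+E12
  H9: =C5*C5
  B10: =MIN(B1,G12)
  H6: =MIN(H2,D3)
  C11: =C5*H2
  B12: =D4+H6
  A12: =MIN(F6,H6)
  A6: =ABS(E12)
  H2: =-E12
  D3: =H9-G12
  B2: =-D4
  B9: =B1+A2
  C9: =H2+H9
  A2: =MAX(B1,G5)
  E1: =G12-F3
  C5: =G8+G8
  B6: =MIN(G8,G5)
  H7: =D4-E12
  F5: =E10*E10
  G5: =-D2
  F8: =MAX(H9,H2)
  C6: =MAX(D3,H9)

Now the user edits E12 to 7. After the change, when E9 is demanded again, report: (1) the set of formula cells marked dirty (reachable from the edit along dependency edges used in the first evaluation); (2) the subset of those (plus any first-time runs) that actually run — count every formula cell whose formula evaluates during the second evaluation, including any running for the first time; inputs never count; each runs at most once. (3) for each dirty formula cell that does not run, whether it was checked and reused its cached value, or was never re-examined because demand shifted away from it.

First demand of the output computes:
  D4 = ABS(3) = 3
  H2 = -(3) = -3
  H7 = 3 - 3 = 0
  G8 = 0 + 3 = 3
  C5 = 3 + 3 = 6
  G12 = MAX(0, 6) = 6
  H9 = 6 * 6 = 36
  D3 = 36 - 6 = 30
  H6 = MIN(-3, 30) = -3
  B12 = 3 + -3 = 0
  F3 = MAX(0, -3) = 0
  E1 = 6 - 0 = 6
  D1 = MIN(6, 0) = 0
  E9 = MAX(6, 0) = 6

After the edit, cleaning proceeds:
  D4: a read changed (E12 3->7) — executes, giving 7.
  H2: a read changed (E12 3->7) — executes, giving -7.
  H7: a read changed (D4 3->7; E12 3->7) — executes, giving 0 — identical to its old value.
  G8: a read changed (D4 3->7) — executes, giving 7.
  C5: a read changed (G8 3->7; G8 3->7) — executes, giving 14.
  G12: a read changed (C5 6->14) — executes, giving 14.
  H9: a read changed (C5 6->14; C5 6->14) — executes, giving 196.
  D3: a read changed (H9 36->196; G12 6->14) — executes, giving 182.
  H6: a read changed (H2 -3->-7; D3 30->182) — executes, giving -7.
  B12: a read changed (D4 3->7; H6 -3->-7) — executes, giving 0 — identical to its old value.
  F3: a read changed (H6 -3->-7) — executes, giving 0 — identical to its old value.
  E1: a read changed (G12 6->14) — executes, giving 14.
  D1: a read changed (E1 6->14) — executes, giving 0 — identical to its old value.
  E9: a read changed (G12 6->14) — executes, giving 14.

The edit dirties: B12, C5, D1, D3, D4, E1, E9, F3, G8, G12, H2, H6, H7, H9.
14 formula cells run: B12, C5, D1, D3, D4, E1, E9, F3, G8, G12, H2, H6, H7, H9.
No dirty formula cell escaped a run.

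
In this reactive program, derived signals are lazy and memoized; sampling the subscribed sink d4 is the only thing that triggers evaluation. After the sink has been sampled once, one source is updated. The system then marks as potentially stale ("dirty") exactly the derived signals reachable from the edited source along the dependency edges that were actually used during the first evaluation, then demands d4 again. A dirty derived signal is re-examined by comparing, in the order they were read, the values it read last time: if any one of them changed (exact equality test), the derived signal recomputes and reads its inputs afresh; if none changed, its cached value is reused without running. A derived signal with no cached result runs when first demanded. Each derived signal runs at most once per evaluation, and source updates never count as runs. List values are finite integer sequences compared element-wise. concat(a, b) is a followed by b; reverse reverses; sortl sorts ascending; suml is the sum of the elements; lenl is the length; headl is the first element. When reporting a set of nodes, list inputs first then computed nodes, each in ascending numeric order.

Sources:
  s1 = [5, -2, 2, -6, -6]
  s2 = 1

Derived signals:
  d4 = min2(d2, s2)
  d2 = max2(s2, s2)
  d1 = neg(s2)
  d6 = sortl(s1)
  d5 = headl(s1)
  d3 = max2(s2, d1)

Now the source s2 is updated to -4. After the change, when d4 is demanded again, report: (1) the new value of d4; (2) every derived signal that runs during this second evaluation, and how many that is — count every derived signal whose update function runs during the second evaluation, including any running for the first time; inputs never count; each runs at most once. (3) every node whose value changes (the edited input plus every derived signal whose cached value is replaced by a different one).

First demand of the output computes:
  d2 = max2(1, 1) = 1
  d4 = min2(1, 1) = 1

After the edit, cleaning proceeds:
  d2: a read changed (s2 1->-4; s2 1->-4) — executes, giving -4.
  d4: a read changed (d2 1->-4; s2 1->-4) — executes, giving -4.

Demanding d4 again yields -4.
2 derived signals run: d2, d4.
The nodes whose values change: s2, d2, d4.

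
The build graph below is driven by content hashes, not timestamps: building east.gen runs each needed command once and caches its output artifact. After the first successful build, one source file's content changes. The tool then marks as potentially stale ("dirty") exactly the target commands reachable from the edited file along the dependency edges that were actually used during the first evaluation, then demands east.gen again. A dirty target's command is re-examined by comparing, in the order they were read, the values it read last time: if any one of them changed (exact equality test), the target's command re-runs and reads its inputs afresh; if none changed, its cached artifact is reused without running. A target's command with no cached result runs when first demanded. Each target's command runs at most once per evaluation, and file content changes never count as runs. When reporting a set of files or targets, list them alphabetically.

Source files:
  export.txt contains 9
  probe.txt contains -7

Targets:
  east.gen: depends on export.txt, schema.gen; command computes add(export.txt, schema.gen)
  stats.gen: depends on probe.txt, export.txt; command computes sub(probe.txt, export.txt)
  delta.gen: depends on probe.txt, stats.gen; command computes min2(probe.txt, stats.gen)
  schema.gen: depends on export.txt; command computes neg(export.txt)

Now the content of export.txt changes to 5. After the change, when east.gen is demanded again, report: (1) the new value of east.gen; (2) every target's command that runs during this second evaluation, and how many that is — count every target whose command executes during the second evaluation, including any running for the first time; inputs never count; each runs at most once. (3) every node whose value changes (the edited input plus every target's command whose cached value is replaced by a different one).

Initial pass — values computed on the first demand:
  schema.gen = neg(9) = -9
  east.gen = add(9, -9) = 0

Second demand — change propagation:
  schema.gen: re-runs because export.txt 9->5; new result -5.
  east.gen: re-runs because export.txt 9->5; schema.gen -9->-5; new result 0 (unchanged).

east.gen now evaluates to 0.
Run set: east.gen, schema.gen (2 run).
Changed values: export.txt, schema.gen.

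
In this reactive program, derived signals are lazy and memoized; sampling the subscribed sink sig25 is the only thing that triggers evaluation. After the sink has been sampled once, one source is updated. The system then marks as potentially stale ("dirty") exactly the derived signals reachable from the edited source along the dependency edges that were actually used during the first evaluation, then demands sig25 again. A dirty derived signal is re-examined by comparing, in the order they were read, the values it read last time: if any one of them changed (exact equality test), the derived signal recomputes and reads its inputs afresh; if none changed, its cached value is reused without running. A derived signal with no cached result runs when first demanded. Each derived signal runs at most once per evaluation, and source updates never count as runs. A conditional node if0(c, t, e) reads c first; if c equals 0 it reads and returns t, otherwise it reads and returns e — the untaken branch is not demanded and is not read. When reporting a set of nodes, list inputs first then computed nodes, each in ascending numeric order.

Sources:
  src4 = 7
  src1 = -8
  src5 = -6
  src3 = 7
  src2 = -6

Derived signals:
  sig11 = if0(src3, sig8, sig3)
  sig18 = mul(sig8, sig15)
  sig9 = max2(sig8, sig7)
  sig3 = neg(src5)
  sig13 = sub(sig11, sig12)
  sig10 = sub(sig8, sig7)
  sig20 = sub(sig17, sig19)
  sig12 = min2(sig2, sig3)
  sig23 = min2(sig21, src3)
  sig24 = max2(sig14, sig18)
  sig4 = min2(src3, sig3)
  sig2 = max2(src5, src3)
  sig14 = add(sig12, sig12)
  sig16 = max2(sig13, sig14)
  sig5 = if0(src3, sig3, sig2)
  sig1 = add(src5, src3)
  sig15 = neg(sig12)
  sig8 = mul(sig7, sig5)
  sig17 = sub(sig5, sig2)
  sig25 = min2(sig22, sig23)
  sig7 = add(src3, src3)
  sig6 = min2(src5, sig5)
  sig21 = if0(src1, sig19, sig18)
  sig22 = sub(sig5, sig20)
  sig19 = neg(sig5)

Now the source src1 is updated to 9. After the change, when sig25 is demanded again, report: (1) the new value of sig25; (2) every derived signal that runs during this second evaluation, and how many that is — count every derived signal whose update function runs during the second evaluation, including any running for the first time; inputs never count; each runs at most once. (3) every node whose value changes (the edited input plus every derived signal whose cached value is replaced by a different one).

Demanding sig25 again yields -588.
1 derived signals run: sig21.
The nodes whose values change: src1.
Note the absorption at sig21: it re-runs yet its value is the same, leaving the output's value untouched.

First demand of the output computes:
  sig2 = max2(-6, 7) = 7
  sig3 = neg(-6) = 6
  sig5 = if0(src3=7 -> else branch sig2) = 7
  sig7 = add(7, 7) = 14
  sig8 = mul(14, 7) = 98
  sig12 = min2(7, 6) = 6
  sig15 = neg(6) = -6
  sig17 = sub(7, 7) = 0
  sig18 = mul(98, -6) = -588
  sig19 = neg(7) = -7
  sig20 = sub(0, -7) = 7
  sig21 = if0(src1=-8 -> else branch sig18) = -588
  sig22 = sub(7, 7) = 0
  sig23 = min2(-588, 7) = -588
  sig25 = min2(0, -588) = -588

After the edit, cleaning proceeds:
  sig21: a read changed (src1 -8->9) — executes, giving -588 — identical to its old value.
  sig23: dirty, but its reads are unchanged (sig21 unchanged, src3 unchanged); cached -588 stands.
  sig25: dirty, but its reads are unchanged (sig22 unchanged, sig23 unchanged); cached -588 stands.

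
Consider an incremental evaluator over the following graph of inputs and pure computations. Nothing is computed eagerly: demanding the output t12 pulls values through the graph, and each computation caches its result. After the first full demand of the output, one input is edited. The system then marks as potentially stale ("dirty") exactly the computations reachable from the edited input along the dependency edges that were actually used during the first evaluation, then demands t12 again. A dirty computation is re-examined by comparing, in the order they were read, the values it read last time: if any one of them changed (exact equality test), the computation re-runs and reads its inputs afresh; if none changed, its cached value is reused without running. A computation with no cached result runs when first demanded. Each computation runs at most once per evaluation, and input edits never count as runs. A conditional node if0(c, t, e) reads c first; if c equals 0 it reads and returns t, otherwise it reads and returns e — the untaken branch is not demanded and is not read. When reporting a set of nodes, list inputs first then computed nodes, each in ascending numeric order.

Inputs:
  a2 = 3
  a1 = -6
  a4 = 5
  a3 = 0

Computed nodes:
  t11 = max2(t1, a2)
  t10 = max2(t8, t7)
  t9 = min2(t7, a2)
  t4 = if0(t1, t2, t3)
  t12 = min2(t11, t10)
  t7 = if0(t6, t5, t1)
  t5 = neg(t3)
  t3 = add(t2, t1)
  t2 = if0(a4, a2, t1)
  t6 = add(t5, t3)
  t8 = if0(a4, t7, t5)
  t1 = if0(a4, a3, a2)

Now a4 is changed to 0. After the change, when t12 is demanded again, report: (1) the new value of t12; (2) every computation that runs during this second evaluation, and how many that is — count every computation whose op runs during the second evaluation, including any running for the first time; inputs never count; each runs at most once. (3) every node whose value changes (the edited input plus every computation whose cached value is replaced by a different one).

t12 now evaluates to -3.
Run set: t1, t2, t3, t5, t6, t7, t8, t10, t11, t12 (10 run).
Changed values: a4, t1, t3, t5, t7, t8, t10, t12.

Initial pass — values computed on the first demand:
  t1 = if0(a4=5 -> else branch a2) = 3
  t2 = if0(a4=5 -> else branch t1) = 3
  t3 = add(3, 3) = 6
  t5 = neg(6) = -6
  t6 = add(-6, 6) = 0
  t7 = if0(t6=0 -> then branch t5) = -6
  t8 = if0(a4=5 -> else branch t5) = -6
  t10 = max2(-6, -6) = -6
  t11 = max2(3, 3) = 3
  t12 = min2(3, -6) = -6

Second demand — change propagation:
  t1: re-runs because a4 5->0; new result 0.
  t2: re-runs because a4 5->0; t1 3->0; new result 3 (unchanged).
  t3: re-runs because t1 3->0; new result 3.
  t5: re-runs because t3 6->3; new result -3.
  t6: re-runs because t5 -6->-3; t3 6->3; new result 0 (unchanged).
  t7: re-runs because t5 -6->-3; new result -3.
  t8: re-runs because a4 5->0; t5 -6->-3; new result -3.
  t10: re-runs because t8 -6->-3; t7 -6->-3; new result -3.
  t11: re-runs because t1 3->0; new result 3 (unchanged).
  t12: re-runs because t10 -6->-3; new result -3.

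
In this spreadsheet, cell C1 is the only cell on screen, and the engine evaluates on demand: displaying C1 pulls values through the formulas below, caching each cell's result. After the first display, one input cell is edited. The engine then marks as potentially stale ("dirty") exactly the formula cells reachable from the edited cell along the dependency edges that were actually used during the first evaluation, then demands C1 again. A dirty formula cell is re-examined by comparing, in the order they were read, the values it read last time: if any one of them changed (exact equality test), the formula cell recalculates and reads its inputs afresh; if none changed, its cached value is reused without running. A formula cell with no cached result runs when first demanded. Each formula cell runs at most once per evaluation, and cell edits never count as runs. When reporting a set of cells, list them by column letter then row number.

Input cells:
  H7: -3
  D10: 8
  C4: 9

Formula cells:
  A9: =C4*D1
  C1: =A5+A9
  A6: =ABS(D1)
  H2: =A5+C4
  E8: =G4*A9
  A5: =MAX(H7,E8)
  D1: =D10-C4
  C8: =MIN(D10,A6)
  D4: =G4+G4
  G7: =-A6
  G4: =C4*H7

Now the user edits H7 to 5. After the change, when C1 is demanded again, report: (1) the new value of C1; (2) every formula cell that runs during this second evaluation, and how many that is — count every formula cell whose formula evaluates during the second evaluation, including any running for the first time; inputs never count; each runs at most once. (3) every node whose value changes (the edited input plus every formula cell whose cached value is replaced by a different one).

Initial pass — values computed on the first demand:
  D1 = 8 - 9 = -1
  A9 = 9 * -1 = -9
  G4 = 9 * -3 = -27
  E8 = -27 * -9 = 243
  A5 = MAX(-3, 243) = 243
  C1 = 243 + -9 = 234

Second demand — change propagation:
  G4: re-runs because H7 -3->5; new result 45.
  E8: re-runs because G4 -27->45; new result -405.
  A5: re-runs because H7 -3->5; E8 243->-405; new result 5.
  C1: re-runs because A5 243->5; new result -4.

C1 now evaluates to -4.
Run set: A5, C1, E8, G4 (4 run).
Changed values: A5, C1, E8, G4, H7.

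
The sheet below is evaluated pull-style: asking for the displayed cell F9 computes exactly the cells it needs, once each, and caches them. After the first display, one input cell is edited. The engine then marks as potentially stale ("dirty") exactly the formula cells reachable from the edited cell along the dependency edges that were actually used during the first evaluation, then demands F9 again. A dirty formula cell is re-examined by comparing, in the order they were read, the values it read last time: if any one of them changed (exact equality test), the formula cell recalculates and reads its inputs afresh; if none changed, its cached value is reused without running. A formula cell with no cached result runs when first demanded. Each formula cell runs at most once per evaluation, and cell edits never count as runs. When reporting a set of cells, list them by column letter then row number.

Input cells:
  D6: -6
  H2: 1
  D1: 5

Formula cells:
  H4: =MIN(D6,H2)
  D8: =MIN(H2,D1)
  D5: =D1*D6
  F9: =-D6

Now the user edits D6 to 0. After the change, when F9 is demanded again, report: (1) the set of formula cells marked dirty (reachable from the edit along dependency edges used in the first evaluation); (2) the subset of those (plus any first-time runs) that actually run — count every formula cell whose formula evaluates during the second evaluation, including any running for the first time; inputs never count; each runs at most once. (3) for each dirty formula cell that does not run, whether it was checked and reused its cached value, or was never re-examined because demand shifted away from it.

First demand of the output computes:
  F9 = -(-6) = 6

After the edit, cleaning proceeds:
  F9: a read changed (D6 -6->0) — executes, giving 0.

The edit dirties: F9.
1 formula cells run: F9.
No dirty formula cell escaped a run.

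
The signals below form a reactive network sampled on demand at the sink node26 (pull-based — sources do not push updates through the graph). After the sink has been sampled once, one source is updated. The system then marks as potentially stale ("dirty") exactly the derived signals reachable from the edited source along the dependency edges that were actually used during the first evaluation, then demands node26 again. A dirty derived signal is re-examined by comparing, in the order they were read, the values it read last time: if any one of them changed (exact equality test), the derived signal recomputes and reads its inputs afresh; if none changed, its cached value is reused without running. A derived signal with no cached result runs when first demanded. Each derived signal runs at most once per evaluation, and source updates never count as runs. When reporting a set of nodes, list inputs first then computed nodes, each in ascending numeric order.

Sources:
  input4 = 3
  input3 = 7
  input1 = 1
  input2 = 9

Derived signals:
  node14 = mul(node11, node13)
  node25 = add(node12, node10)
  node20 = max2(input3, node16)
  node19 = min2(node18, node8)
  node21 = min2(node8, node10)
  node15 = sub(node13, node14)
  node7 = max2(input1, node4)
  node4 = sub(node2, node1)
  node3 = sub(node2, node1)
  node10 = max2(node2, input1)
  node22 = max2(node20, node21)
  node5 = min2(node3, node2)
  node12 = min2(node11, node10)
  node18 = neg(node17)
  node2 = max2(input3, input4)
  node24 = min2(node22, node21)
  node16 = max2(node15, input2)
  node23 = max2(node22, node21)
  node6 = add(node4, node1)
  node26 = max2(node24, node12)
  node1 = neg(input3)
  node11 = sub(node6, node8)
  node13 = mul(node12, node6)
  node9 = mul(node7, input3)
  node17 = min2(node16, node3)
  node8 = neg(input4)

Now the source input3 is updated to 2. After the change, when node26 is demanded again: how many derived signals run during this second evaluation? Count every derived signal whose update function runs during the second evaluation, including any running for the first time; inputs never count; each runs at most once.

Initial pass — values computed on the first demand:
  node1 = neg(7) = -7
  node2 = max2(7, 3) = 7
  node4 = sub(7, -7) = 14
  node6 = add(14, -7) = 7
  node8 = neg(3) = -3
  node10 = max2(7, 1) = 7
  node11 = sub(7, -3) = 10
  node12 = min2(10, 7) = 7
  node13 = mul(7, 7) = 49
  node14 = mul(10, 49) = 490
  node15 = sub(49, 490) = -441
  node16 = max2(-441, 9) = 9
  node20 = max2(7, 9) = 9
  node21 = min2(-3, 7) = -3
  node22 = max2(9, -3) = 9
  node24 = min2(9, -3) = -3
  node26 = max2(-3, 7) = 7

Second demand — change propagation:
  node1: re-runs because input3 7->2; new result -2.
  node2: re-runs because input3 7->2; new result 3.
  node4: re-runs because node2 7->3; node1 -7->-2; new result 5.
  node6: re-runs because node4 14->5; node1 -7->-2; new result 3.
  node10: re-runs because node2 7->3; new result 3.
  node11: re-runs because node6 7->3; new result 6.
  node12: re-runs because node11 10->6; node10 7->3; new result 3.
  node13: re-runs because node12 7->3; node6 7->3; new result 9.
  node14: re-runs because node11 10->6; node13 49->9; new result 54.
  node15: re-runs because node13 49->9; node14 490->54; new result -45.
  node16: re-runs because node15 -441->-45; new result 9 (unchanged).
  node20: re-runs because input3 7->2; new result 9 (unchanged).
  node21: re-runs because node10 7->3; new result -3 (unchanged).
  node22: re-examined; everything it read last time is the same (node20 unchanged, node21 unchanged) — cache 9 kept, no run.
  node24: re-examined; everything it read last time is the same (node22 unchanged, node21 unchanged) — cache -3 kept, no run.
  node26: re-runs because node12 7->3; new result 3.

The important point: at node22 every value read last time is unchanged, so the dirty flag clears without a run.

Run set: node1, node2, node4, node6, node10, node11, node12, node13, node14, node15, node16, node20, node21, node26 (14 run).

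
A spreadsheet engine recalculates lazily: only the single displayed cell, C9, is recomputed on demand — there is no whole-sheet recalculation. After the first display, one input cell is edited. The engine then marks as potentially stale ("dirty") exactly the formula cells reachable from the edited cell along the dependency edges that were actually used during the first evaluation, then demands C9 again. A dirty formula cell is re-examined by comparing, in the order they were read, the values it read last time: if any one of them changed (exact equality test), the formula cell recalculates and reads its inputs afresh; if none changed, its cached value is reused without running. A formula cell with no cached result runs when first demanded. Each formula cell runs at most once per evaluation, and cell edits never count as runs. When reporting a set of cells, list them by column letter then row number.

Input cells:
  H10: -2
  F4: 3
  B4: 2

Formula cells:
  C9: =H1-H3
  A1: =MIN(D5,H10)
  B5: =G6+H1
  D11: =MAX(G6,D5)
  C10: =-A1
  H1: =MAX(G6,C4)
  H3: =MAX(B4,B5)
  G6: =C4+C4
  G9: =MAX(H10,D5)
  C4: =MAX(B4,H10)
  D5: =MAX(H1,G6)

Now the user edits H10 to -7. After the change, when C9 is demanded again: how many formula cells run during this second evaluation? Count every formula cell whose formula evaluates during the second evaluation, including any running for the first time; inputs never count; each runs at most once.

First evaluation (everything demanded from the output):
  C4 = MAX(2, -2) = 2
  G6 = 2 + 2 = 4
  H1 = MAX(4, 2) = 4
  B5 = 4 + 4 = 8
  H3 = MAX(2, 8) = 8
  C9 = 4 - 8 = -4

Propagation after the edit:
  C4: runs — H10 -2->-7; result 2 (same value as before).
  G6: checked — values it read are unchanged (C4 unchanged, C4 unchanged); reused cached 4 without running.
  H1: checked — values it read are unchanged (G6 unchanged, C4 unchanged); reused cached 4 without running.
  B5: checked — values it read are unchanged (G6 unchanged, H1 unchanged); reused cached 8 without running.
  H3: checked — values it read are unchanged (B4 unchanged, B5 unchanged); reused cached 8 without running.
  C9: checked — values it read are unchanged (H1 unchanged, H3 unchanged); reused cached -4 without running.

Key observation: the change is absorbed at C4 — it re-runs but produces the same value, and the output's value is unchanged.

Formula cells that run: C4 — 1 in total.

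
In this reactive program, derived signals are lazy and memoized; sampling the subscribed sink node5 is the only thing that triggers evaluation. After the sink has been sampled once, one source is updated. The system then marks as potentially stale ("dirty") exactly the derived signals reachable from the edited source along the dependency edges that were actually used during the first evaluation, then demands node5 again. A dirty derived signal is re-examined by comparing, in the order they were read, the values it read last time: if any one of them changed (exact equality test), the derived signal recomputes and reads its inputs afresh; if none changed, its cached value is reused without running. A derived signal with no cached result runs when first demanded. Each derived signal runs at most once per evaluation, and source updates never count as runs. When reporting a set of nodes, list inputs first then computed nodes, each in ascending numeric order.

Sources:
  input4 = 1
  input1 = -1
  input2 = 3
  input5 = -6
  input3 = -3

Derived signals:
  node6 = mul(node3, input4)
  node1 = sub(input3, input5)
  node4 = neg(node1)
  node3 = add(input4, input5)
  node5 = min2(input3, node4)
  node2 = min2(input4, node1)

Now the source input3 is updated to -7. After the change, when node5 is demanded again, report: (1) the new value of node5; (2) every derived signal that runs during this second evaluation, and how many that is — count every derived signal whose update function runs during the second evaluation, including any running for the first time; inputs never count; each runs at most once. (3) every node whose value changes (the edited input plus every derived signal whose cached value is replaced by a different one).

First demand of the output computes:
  node1 = sub(-3, -6) = 3
  node4 = neg(3) = -3
  node5 = min2(-3, -3) = -3

After the edit, cleaning proceeds:
  node1: a read changed (input3 -3->-7) — executes, giving -1.
  node4: a read changed (node1 3->-1) — executes, giving 1.
  node5: a read changed (input3 -3->-7; node4 -3->1) — executes, giving -7.

Demanding node5 again yields -7.
3 derived signals run: node1, node4, node5.
The nodes whose values change: input3, node1, node4, node5.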